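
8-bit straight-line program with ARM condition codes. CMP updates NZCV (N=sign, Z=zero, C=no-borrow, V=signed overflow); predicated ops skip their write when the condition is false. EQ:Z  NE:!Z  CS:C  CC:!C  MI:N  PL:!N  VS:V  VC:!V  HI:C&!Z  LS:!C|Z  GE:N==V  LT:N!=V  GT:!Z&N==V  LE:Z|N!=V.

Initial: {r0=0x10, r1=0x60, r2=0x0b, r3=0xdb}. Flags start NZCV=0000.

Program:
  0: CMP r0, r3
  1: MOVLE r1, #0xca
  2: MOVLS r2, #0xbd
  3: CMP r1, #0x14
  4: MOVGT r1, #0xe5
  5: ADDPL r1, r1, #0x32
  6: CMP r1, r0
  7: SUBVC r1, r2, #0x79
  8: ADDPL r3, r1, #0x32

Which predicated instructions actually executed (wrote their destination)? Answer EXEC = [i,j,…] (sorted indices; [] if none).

EXEC = [2,4,5,7,8]

0: ✓ CMP  NZCV=0000
1: · MOVLE
2: ✓ MOVLS  r2←0xbd
3: ✓ CMP  NZCV=0010
4: ✓ MOVGT  r1←0xe5
5: ✓ ADDPL  r1←0x17
6: ✓ CMP  NZCV=0010
7: ✓ SUBVC  r1←0x44
8: ✓ ADDPL  r3←0x76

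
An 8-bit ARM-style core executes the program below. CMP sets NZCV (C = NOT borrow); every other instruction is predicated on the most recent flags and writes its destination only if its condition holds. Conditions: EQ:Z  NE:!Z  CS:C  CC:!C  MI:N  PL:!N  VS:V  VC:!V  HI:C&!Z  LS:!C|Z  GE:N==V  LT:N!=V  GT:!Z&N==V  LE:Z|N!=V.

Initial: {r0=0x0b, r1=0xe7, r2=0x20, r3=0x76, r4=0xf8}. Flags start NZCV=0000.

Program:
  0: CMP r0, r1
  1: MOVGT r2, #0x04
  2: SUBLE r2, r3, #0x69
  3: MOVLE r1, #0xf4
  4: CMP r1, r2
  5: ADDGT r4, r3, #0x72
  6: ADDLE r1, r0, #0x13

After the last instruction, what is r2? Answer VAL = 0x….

0: ✓ CMP  NZCV=0000
1: ✓ MOVGT  r2←0x04
2: · SUBLE
3: · MOVLE
4: ✓ CMP  NZCV=1010
5: · ADDGT
6: ✓ ADDLE  r1←0x1e

VAL = 0x04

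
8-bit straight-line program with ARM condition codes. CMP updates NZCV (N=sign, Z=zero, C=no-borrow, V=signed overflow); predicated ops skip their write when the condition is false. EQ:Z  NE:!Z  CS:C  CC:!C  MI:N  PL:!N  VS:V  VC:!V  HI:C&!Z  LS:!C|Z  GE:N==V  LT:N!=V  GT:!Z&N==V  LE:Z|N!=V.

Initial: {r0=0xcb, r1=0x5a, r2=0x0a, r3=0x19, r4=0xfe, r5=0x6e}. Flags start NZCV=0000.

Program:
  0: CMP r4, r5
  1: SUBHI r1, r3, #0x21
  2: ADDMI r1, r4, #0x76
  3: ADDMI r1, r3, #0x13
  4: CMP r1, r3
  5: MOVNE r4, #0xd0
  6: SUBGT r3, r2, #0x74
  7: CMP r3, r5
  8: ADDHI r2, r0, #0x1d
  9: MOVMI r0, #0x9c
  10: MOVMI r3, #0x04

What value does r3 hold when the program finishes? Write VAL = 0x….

VAL = 0x96

0: ✓ CMP  NZCV=1010
1: ✓ SUBHI  r1←0xf8
2: ✓ ADDMI  r1←0x74
3: ✓ ADDMI  r1←0x2c
4: ✓ CMP  NZCV=0010
5: ✓ MOVNE  r4←0xd0
6: ✓ SUBGT  r3←0x96
7: ✓ CMP  NZCV=0011
8: ✓ ADDHI  r2←0xe8
9: · MOVMI
10: · MOVMI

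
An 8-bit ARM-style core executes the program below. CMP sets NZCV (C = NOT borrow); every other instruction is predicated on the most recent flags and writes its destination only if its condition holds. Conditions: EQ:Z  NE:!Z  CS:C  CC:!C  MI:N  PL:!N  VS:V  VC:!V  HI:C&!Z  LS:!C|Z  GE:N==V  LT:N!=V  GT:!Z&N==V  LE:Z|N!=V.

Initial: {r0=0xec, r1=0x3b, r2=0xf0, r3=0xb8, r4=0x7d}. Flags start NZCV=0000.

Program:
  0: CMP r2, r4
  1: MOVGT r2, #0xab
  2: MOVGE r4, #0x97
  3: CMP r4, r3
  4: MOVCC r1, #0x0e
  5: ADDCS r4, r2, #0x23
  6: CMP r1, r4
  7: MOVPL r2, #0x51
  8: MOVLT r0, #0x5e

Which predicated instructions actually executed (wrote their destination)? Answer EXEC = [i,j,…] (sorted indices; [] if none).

[0] flags=0011 → (cmp)
[1] flags=0011 GT?F → skip
[2] flags=0011 GE?F → skip
[3] flags=1001 → (cmp)
[4] flags=1001 CC?T → r1=0x0e
[5] flags=1001 CS?F → skip
[6] flags=1000 → (cmp)
[7] flags=1000 PL?F → skip
[8] flags=1000 LT?T → r0=0x5e

EXEC = [4,8]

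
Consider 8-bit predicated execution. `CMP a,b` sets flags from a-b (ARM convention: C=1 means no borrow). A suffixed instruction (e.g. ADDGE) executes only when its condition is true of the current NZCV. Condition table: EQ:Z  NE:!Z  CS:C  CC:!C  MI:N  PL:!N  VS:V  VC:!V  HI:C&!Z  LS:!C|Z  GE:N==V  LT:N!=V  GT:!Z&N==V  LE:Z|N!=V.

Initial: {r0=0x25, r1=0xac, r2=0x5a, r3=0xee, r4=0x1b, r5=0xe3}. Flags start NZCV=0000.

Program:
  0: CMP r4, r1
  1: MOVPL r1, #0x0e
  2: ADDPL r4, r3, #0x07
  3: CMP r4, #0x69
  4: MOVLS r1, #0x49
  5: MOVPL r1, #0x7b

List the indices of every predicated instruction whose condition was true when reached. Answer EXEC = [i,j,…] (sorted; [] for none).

0: ✓ CMP  NZCV=0000
1: ✓ MOVPL  r1←0x0e
2: ✓ ADDPL  r4←0xf5
3: ✓ CMP  NZCV=1010
4: · MOVLS
5: · MOVPL

EXEC = [1,2]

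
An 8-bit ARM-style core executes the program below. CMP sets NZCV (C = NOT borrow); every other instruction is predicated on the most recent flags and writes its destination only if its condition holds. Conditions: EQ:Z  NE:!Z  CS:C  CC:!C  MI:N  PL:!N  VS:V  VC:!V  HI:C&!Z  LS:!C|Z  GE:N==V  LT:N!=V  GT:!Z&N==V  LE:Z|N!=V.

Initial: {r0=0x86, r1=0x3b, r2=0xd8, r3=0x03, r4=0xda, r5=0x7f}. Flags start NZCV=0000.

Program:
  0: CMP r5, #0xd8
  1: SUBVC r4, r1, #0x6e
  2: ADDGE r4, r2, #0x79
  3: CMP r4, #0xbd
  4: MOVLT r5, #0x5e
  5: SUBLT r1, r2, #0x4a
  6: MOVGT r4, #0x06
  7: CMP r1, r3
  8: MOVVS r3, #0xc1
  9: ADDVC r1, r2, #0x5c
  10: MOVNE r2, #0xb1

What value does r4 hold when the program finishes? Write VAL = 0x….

VAL = 0x06

0: ✓ CMP  NZCV=1001
1: · SUBVC
2: ✓ ADDGE  r4←0x51
3: ✓ CMP  NZCV=1001
4: · MOVLT
5: · SUBLT
6: ✓ MOVGT  r4←0x06
7: ✓ CMP  NZCV=0010
8: · MOVVS
9: ✓ ADDVC  r1←0x34
10: ✓ MOVNE  r2←0xb1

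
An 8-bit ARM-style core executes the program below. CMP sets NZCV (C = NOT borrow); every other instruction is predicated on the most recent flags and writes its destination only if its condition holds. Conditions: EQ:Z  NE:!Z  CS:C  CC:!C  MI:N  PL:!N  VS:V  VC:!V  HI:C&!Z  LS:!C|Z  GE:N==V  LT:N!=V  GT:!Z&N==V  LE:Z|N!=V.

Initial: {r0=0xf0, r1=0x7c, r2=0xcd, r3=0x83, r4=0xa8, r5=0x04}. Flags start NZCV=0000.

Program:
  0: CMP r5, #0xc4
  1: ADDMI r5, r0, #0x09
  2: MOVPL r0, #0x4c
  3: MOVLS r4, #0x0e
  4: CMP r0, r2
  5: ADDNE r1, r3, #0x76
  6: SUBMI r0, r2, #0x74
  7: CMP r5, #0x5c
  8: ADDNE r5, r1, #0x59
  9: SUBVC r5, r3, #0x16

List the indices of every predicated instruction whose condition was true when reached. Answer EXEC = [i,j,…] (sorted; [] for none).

EXEC = [2,3,5,8,9]

0: ✓ CMP  NZCV=0000
1: · ADDMI
2: ✓ MOVPL  r0←0x4c
3: ✓ MOVLS  r4←0x0e
4: ✓ CMP  NZCV=0000
5: ✓ ADDNE  r1←0xf9
6: · SUBMI
7: ✓ CMP  NZCV=1000
8: ✓ ADDNE  r5←0x52
9: ✓ SUBVC  r5←0x6d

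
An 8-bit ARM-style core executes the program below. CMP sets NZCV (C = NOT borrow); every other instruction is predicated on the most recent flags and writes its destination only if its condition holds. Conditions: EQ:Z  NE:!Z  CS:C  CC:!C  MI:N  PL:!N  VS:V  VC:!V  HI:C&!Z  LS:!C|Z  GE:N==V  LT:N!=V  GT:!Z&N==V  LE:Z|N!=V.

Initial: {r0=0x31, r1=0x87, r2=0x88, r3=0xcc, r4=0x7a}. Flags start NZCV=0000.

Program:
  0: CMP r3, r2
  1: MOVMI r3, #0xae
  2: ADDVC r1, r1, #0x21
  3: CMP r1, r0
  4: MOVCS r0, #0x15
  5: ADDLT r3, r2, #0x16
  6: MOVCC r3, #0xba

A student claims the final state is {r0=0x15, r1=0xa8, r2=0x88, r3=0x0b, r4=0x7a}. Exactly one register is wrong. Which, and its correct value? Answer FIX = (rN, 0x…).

0: ✓ CMP  NZCV=0010
1: · MOVMI
2: ✓ ADDVC  r1←0xa8
3: ✓ CMP  NZCV=0011
4: ✓ MOVCS  r0←0x15
5: ✓ ADDLT  r3←0x9e
6: · MOVCC

FIX = (r3, 0x9e)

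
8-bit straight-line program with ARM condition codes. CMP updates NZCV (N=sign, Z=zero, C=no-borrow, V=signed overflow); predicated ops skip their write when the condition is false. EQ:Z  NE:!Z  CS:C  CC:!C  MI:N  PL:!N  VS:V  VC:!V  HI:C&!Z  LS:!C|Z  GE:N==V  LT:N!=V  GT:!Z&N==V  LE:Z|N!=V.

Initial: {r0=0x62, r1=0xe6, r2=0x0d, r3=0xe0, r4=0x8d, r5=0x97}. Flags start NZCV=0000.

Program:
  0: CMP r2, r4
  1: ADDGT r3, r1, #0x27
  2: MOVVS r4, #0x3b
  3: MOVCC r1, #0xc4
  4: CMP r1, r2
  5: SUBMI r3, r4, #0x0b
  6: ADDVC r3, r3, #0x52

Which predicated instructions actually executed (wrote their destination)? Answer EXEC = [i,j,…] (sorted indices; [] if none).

EXEC = [1,2,3,5,6]

0: ✓ CMP  NZCV=1001
1: ✓ ADDGT  r3←0x0d
2: ✓ MOVVS  r4←0x3b
3: ✓ MOVCC  r1←0xc4
4: ✓ CMP  NZCV=1010
5: ✓ SUBMI  r3←0x30
6: ✓ ADDVC  r3←0x82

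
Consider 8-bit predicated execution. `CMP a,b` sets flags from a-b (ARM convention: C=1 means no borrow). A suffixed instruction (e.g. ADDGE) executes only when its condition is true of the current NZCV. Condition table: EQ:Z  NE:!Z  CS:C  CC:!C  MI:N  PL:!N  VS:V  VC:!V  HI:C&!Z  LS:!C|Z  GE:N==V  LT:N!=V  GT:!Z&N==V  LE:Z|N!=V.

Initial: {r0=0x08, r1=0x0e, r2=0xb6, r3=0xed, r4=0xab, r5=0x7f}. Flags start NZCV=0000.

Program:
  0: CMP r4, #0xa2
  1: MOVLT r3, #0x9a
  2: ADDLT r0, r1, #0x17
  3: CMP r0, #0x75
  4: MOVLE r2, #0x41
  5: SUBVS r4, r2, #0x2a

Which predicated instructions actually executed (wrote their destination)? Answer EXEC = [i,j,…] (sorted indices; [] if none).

[0] flags=0010 → (cmp)
[1] flags=0010 LT?F → skip
[2] flags=0010 LT?F → skip
[3] flags=1000 → (cmp)
[4] flags=1000 LE?T → r2=0x41
[5] flags=1000 VS?F → skip

EXEC = [4]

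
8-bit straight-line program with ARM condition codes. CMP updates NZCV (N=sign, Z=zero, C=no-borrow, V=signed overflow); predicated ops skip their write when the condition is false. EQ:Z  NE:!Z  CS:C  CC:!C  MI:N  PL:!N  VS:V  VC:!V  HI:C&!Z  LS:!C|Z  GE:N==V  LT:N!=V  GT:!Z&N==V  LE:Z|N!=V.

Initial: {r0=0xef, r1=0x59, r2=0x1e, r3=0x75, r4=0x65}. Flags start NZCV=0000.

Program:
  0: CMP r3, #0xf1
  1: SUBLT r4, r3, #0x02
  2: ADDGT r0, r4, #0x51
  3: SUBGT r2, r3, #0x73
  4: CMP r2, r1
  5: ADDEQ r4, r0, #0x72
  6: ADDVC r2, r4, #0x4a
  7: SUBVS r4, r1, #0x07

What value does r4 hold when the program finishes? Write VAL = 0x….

[0] flags=1001 → (cmp)
[1] flags=1001 LT?F → skip
[2] flags=1001 GT?T → r0=0xb6
[3] flags=1001 GT?T → r2=0x02
[4] flags=1000 → (cmp)
[5] flags=1000 EQ?F → skip
[6] flags=1000 VC?T → r2=0xaf
[7] flags=1000 VS?F → skip

VAL = 0x65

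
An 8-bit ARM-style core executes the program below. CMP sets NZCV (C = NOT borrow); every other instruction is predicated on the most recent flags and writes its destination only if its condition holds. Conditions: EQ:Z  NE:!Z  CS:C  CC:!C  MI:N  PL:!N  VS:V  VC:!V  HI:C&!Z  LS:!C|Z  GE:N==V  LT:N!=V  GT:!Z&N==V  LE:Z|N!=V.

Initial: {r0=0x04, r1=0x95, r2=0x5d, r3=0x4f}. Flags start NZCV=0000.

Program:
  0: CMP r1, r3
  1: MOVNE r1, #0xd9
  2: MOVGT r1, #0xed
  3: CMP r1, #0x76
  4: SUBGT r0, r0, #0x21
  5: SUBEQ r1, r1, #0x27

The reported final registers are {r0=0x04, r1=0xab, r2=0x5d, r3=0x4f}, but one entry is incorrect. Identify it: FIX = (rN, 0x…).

0: ✓ CMP  NZCV=0011
1: ✓ MOVNE  r1←0xd9
2: · MOVGT
3: ✓ CMP  NZCV=0011
4: · SUBGT
5: · SUBEQ

FIX = (r1, 0xd9)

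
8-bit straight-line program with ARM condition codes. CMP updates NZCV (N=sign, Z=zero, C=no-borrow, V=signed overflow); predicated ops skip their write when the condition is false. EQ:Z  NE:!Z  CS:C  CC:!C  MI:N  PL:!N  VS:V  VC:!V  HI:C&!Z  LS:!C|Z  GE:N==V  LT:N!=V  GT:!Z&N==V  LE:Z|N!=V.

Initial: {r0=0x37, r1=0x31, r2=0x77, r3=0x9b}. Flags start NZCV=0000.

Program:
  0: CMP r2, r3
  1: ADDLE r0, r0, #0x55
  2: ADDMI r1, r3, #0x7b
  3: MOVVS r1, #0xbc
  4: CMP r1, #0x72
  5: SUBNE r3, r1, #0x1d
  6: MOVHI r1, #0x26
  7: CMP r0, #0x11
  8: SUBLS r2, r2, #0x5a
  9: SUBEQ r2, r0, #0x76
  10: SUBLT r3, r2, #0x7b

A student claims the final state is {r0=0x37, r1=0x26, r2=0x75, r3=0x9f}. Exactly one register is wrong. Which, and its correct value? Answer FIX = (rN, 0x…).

0: ✓ CMP  NZCV=1001
1: · ADDLE
2: ✓ ADDMI  r1←0x16
3: ✓ MOVVS  r1←0xbc
4: ✓ CMP  NZCV=0011
5: ✓ SUBNE  r3←0x9f
6: ✓ MOVHI  r1←0x26
7: ✓ CMP  NZCV=0010
8: · SUBLS
9: · SUBEQ
10: · SUBLT

FIX = (r2, 0x77)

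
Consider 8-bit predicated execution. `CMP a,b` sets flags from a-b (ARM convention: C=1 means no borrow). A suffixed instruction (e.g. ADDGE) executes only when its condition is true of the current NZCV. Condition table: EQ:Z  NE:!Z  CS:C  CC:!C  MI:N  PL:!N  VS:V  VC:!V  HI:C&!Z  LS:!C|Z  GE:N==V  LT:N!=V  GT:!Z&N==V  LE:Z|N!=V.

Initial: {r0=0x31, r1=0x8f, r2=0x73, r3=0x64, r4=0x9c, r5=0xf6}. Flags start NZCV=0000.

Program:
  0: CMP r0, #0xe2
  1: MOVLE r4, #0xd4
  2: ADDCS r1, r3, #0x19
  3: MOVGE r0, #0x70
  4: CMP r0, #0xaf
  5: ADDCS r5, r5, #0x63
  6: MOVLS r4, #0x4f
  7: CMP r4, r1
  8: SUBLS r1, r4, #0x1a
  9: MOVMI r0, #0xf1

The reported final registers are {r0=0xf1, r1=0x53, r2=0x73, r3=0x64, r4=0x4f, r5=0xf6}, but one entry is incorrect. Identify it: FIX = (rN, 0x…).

FIX = (r1, 0x35)

[0] flags=0000 → (cmp)
[1] flags=0000 LE?F → skip
[2] flags=0000 CS?F → skip
[3] flags=0000 GE?T → r0=0x70
[4] flags=1001 → (cmp)
[5] flags=1001 CS?F → skip
[6] flags=1001 LS?T → r4=0x4f
[7] flags=1001 → (cmp)
[8] flags=1001 LS?T → r1=0x35
[9] flags=1001 MI?T → r0=0xf1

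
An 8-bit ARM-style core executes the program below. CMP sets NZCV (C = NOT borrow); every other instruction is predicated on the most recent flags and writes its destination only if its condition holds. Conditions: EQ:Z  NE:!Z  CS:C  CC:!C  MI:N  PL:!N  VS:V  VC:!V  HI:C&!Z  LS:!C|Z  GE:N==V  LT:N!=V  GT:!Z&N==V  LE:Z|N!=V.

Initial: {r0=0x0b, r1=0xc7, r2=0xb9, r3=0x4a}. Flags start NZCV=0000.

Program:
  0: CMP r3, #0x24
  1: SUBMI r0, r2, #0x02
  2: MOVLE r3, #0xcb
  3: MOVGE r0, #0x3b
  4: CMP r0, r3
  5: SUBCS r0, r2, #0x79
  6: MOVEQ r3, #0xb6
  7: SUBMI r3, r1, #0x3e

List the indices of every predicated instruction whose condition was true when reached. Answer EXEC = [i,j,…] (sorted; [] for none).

EXEC = [3,7]

0: ✓ CMP  NZCV=0010
1: · SUBMI
2: · MOVLE
3: ✓ MOVGE  r0←0x3b
4: ✓ CMP  NZCV=1000
5: · SUBCS
6: · MOVEQ
7: ✓ SUBMI  r3←0x89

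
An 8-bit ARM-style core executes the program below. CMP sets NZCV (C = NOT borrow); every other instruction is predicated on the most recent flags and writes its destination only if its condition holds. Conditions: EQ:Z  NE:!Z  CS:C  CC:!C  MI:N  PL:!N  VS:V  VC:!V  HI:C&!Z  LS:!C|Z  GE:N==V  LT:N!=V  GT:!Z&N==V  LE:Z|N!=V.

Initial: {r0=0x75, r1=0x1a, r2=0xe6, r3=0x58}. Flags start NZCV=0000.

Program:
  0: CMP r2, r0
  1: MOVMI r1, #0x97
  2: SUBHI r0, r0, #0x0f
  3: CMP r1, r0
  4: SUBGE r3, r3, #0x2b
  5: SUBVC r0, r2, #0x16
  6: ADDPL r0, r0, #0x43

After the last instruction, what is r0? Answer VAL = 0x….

[0] flags=0011 → (cmp)
[1] flags=0011 MI?F → skip
[2] flags=0011 HI?T → r0=0x66
[3] flags=1000 → (cmp)
[4] flags=1000 GE?F → skip
[5] flags=1000 VC?T → r0=0xd0
[6] flags=1000 PL?F → skip

VAL = 0xd0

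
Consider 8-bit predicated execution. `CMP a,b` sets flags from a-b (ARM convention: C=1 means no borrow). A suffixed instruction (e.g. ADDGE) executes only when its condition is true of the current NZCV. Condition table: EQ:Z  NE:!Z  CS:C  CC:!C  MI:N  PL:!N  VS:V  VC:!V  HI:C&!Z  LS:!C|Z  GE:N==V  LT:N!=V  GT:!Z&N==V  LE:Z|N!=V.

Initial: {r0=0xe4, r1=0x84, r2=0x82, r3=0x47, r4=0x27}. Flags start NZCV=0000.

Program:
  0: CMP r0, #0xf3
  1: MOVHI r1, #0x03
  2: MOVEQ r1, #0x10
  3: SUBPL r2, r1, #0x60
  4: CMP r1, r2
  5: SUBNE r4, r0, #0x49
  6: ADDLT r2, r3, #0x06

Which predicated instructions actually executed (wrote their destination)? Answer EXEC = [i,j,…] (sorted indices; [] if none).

EXEC = [5]

0: ✓ CMP  NZCV=1000
1: · MOVHI
2: · MOVEQ
3: · SUBPL
4: ✓ CMP  NZCV=0010
5: ✓ SUBNE  r4←0x9b
6: · ADDLT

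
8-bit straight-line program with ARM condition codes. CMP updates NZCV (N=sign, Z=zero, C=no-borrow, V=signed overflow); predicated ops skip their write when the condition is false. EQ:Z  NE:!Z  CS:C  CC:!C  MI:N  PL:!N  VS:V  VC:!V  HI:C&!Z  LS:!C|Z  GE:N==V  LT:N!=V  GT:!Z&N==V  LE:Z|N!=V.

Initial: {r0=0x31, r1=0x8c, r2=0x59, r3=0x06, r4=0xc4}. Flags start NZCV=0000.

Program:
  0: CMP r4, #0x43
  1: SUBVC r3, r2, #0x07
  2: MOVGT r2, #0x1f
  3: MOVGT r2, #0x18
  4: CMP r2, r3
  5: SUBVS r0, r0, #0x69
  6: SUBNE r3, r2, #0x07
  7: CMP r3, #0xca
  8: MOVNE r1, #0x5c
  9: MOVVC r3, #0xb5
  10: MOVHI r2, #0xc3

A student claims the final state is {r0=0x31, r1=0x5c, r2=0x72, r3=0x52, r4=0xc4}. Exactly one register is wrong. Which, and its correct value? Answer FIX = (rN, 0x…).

[0] flags=1010 → (cmp)
[1] flags=1010 VC?T → r3=0x52
[2] flags=1010 GT?F → skip
[3] flags=1010 GT?F → skip
[4] flags=0010 → (cmp)
[5] flags=0010 VS?F → skip
[6] flags=0010 NE?T → r3=0x52
[7] flags=1001 → (cmp)
[8] flags=1001 NE?T → r1=0x5c
[9] flags=1001 VC?F → skip
[10] flags=1001 HI?F → skip

FIX = (r2, 0x59)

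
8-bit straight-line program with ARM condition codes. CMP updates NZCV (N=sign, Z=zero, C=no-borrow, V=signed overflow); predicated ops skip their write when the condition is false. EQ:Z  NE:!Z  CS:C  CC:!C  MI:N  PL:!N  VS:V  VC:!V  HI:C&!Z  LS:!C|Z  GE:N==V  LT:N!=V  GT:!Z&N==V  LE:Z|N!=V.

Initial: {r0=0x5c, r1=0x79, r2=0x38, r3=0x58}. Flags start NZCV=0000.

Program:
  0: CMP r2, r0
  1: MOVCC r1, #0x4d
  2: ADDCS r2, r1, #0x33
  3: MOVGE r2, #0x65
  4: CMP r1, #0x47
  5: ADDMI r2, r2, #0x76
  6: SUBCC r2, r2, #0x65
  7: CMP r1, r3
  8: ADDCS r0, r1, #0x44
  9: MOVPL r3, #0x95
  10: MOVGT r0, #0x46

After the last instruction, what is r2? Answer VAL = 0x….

0: ✓ CMP  NZCV=1000
1: ✓ MOVCC  r1←0x4d
2: · ADDCS
3: · MOVGE
4: ✓ CMP  NZCV=0010
5: · ADDMI
6: · SUBCC
7: ✓ CMP  NZCV=1000
8: · ADDCS
9: · MOVPL
10: · MOVGT

VAL = 0x38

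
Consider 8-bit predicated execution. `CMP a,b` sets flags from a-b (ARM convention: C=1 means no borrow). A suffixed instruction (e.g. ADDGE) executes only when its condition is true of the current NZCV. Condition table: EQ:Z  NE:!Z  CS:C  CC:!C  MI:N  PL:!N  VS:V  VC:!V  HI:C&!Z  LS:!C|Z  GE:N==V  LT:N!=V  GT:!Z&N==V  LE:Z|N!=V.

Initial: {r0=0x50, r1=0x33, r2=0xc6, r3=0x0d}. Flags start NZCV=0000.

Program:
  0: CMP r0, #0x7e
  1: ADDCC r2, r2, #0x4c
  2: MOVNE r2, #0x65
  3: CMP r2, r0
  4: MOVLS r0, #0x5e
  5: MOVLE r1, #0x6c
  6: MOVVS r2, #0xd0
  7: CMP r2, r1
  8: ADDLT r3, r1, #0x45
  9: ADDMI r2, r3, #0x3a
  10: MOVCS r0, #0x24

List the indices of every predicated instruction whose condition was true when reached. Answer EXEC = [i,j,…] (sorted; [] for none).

0: ✓ CMP  NZCV=1000
1: ✓ ADDCC  r2←0x12
2: ✓ MOVNE  r2←0x65
3: ✓ CMP  NZCV=0010
4: · MOVLS
5: · MOVLE
6: · MOVVS
7: ✓ CMP  NZCV=0010
8: · ADDLT
9: · ADDMI
10: ✓ MOVCS  r0←0x24

EXEC = [1,2,10]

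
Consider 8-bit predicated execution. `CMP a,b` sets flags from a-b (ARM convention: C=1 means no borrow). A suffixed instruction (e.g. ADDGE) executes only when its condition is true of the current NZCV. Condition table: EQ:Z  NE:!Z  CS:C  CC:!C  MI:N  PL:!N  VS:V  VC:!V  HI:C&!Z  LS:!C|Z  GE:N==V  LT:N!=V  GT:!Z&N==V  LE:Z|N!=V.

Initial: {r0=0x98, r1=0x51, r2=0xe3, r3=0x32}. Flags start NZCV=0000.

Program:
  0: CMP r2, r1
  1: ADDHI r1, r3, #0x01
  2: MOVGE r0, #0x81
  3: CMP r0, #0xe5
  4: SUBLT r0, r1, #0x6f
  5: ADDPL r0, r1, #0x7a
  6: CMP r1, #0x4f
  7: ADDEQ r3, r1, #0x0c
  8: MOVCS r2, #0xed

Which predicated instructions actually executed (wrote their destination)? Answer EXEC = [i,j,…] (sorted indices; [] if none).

[0] flags=1010 → (cmp)
[1] flags=1010 HI?T → r1=0x33
[2] flags=1010 GE?F → skip
[3] flags=1000 → (cmp)
[4] flags=1000 LT?T → r0=0xc4
[5] flags=1000 PL?F → skip
[6] flags=1000 → (cmp)
[7] flags=1000 EQ?F → skip
[8] flags=1000 CS?F → skip

EXEC = [1,4]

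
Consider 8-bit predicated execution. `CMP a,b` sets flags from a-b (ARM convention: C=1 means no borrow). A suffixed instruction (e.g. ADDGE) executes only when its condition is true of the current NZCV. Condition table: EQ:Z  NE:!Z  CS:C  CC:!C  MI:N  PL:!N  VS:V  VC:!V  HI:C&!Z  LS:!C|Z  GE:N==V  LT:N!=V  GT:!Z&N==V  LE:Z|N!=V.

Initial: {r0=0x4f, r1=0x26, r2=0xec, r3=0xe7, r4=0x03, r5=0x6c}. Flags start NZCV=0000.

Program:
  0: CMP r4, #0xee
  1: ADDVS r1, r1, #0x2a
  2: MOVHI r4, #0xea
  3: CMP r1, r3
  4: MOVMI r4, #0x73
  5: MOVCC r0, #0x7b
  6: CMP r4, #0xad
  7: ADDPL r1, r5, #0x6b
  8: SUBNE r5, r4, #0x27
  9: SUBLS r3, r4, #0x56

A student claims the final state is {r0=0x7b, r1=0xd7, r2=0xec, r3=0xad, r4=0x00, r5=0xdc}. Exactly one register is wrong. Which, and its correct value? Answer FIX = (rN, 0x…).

FIX = (r4, 0x03)

[0] flags=0000 → (cmp)
[1] flags=0000 VS?F → skip
[2] flags=0000 HI?F → skip
[3] flags=0000 → (cmp)
[4] flags=0000 MI?F → skip
[5] flags=0000 CC?T → r0=0x7b
[6] flags=0000 → (cmp)
[7] flags=0000 PL?T → r1=0xd7
[8] flags=0000 NE?T → r5=0xdc
[9] flags=0000 LS?T → r3=0xad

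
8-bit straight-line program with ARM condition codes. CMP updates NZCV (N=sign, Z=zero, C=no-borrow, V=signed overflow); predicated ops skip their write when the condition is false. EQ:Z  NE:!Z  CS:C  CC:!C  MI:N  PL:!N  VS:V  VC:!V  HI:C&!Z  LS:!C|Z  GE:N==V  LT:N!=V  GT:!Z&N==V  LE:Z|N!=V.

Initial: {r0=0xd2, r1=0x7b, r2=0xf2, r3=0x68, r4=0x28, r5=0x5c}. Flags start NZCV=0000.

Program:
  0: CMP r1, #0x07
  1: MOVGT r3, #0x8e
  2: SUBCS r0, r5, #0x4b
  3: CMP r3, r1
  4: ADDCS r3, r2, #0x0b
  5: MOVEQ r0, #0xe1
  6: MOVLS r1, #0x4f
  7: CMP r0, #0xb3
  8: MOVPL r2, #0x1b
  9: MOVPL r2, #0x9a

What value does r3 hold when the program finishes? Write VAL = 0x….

VAL = 0xfd

0: ✓ CMP  NZCV=0010
1: ✓ MOVGT  r3←0x8e
2: ✓ SUBCS  r0←0x11
3: ✓ CMP  NZCV=0011
4: ✓ ADDCS  r3←0xfd
5: · MOVEQ
6: · MOVLS
7: ✓ CMP  NZCV=0000
8: ✓ MOVPL  r2←0x1b
9: ✓ MOVPL  r2←0x9a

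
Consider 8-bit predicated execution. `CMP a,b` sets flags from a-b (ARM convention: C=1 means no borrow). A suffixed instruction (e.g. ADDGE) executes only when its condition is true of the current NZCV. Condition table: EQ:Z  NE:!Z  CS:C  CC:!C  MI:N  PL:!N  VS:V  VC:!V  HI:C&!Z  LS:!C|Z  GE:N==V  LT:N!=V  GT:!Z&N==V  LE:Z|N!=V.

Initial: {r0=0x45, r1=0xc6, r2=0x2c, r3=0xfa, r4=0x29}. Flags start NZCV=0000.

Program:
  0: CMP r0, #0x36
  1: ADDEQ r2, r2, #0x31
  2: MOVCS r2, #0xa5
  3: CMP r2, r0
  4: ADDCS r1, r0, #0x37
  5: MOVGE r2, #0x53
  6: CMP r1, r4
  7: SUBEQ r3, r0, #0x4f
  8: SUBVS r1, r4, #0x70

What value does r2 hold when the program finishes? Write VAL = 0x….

0: ✓ CMP  NZCV=0010
1: · ADDEQ
2: ✓ MOVCS  r2←0xa5
3: ✓ CMP  NZCV=0011
4: ✓ ADDCS  r1←0x7c
5: · MOVGE
6: ✓ CMP  NZCV=0010
7: · SUBEQ
8: · SUBVS

VAL = 0xa5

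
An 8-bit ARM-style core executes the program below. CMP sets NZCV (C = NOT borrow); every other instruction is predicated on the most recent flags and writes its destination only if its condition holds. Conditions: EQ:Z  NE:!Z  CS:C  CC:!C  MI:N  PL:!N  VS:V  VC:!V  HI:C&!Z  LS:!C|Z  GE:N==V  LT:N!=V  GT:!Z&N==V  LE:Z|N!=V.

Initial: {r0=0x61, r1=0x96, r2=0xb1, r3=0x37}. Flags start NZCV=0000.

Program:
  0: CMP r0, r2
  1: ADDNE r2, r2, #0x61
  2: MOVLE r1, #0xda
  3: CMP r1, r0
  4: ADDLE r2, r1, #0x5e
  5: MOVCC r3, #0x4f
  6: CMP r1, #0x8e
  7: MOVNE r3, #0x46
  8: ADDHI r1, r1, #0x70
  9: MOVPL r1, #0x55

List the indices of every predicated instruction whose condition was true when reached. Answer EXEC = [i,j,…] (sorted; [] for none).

EXEC = [1,4,7,8,9]

[0] flags=1001 → (cmp)
[1] flags=1001 NE?T → r2=0x12
[2] flags=1001 LE?F → skip
[3] flags=0011 → (cmp)
[4] flags=0011 LE?T → r2=0xf4
[5] flags=0011 CC?F → skip
[6] flags=0010 → (cmp)
[7] flags=0010 NE?T → r3=0x46
[8] flags=0010 HI?T → r1=0x06
[9] flags=0010 PL?T → r1=0x55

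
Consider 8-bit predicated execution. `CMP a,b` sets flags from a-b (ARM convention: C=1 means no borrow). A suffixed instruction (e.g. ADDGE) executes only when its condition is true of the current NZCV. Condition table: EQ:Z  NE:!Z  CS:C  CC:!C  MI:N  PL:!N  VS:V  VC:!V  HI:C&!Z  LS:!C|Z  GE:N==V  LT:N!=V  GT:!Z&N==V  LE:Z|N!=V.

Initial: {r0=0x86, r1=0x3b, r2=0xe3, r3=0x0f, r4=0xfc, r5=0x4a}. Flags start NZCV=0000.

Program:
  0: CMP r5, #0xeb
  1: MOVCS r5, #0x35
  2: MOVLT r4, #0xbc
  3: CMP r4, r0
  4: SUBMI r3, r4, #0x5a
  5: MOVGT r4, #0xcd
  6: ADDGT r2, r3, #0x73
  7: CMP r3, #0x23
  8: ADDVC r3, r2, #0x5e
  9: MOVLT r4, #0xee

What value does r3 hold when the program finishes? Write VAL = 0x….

0: ✓ CMP  NZCV=0000
1: · MOVCS
2: · MOVLT
3: ✓ CMP  NZCV=0010
4: · SUBMI
5: ✓ MOVGT  r4←0xcd
6: ✓ ADDGT  r2←0x82
7: ✓ CMP  NZCV=1000
8: ✓ ADDVC  r3←0xe0
9: ✓ MOVLT  r4←0xee

VAL = 0xe0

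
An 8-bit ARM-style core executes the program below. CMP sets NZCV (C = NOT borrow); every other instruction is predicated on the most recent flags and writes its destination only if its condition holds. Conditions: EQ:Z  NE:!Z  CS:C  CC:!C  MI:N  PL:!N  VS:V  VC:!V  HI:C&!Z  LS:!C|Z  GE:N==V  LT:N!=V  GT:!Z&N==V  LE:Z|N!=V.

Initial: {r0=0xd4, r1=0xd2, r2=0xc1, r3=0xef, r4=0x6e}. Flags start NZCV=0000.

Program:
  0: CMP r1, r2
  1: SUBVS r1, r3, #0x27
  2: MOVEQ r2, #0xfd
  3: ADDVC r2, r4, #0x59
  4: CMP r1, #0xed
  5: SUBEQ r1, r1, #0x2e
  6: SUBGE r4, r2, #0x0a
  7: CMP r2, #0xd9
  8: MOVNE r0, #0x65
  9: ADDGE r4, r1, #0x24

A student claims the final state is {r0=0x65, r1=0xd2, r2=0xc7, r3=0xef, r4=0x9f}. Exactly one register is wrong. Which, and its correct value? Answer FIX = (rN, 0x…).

FIX = (r4, 0x6e)

0: ✓ CMP  NZCV=0010
1: · SUBVS
2: · MOVEQ
3: ✓ ADDVC  r2←0xc7
4: ✓ CMP  NZCV=1000
5: · SUBEQ
6: · SUBGE
7: ✓ CMP  NZCV=1000
8: ✓ MOVNE  r0←0x65
9: · ADDGE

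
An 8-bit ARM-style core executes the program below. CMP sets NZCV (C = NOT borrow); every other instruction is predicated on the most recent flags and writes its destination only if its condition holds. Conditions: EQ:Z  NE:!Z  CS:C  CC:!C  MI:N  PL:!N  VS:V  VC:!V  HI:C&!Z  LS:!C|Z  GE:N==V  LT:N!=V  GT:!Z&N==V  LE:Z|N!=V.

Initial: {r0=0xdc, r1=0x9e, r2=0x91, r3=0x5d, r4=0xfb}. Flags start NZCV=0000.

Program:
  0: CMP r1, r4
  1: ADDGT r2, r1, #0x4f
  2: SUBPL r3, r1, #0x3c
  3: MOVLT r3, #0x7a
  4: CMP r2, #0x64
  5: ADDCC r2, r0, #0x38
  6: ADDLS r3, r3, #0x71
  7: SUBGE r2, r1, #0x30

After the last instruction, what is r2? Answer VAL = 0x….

[0] flags=1000 → (cmp)
[1] flags=1000 GT?F → skip
[2] flags=1000 PL?F → skip
[3] flags=1000 LT?T → r3=0x7a
[4] flags=0011 → (cmp)
[5] flags=0011 CC?F → skip
[6] flags=0011 LS?F → skip
[7] flags=0011 GE?F → skip

VAL = 0x91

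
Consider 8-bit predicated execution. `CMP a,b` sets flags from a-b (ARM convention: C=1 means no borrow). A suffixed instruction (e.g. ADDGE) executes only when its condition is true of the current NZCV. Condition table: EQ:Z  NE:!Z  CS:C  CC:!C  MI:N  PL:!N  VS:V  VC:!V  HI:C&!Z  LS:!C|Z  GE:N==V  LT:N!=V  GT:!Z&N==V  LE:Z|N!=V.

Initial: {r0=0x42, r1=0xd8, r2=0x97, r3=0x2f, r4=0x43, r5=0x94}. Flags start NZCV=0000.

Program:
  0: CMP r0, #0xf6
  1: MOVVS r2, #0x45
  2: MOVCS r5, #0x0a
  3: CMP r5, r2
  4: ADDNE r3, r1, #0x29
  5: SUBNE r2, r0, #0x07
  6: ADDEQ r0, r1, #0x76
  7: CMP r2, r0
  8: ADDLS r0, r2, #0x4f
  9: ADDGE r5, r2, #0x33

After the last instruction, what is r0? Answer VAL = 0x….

0: ✓ CMP  NZCV=0000
1: · MOVVS
2: · MOVCS
3: ✓ CMP  NZCV=1000
4: ✓ ADDNE  r3←0x01
5: ✓ SUBNE  r2←0x3b
6: · ADDEQ
7: ✓ CMP  NZCV=1000
8: ✓ ADDLS  r0←0x8a
9: · ADDGE

VAL = 0x8a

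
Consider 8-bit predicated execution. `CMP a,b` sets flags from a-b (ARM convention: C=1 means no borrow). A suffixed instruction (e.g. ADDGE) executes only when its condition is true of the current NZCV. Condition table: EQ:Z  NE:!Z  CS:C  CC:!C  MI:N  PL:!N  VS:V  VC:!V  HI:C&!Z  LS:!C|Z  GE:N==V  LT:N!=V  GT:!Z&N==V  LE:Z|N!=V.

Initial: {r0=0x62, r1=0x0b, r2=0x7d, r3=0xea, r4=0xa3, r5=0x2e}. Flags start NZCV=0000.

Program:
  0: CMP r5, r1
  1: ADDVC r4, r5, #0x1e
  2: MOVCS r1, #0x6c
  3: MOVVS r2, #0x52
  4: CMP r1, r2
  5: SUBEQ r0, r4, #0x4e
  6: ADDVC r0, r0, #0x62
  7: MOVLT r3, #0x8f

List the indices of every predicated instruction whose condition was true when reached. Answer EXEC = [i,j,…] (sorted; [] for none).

EXEC = [1,2,6,7]

0: ✓ CMP  NZCV=0010
1: ✓ ADDVC  r4←0x4c
2: ✓ MOVCS  r1←0x6c
3: · MOVVS
4: ✓ CMP  NZCV=1000
5: · SUBEQ
6: ✓ ADDVC  r0←0xc4
7: ✓ MOVLT  r3←0x8f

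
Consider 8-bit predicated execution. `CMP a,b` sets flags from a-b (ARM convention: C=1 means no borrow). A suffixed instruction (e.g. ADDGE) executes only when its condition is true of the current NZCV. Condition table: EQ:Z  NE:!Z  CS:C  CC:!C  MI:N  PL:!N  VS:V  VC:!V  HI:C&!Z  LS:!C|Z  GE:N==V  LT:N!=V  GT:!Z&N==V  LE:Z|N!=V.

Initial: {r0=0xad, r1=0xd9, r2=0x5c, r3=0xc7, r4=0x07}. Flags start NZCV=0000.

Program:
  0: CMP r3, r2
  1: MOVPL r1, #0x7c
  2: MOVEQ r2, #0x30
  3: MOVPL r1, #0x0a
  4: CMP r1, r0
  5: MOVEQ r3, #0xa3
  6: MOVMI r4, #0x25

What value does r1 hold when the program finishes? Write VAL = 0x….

VAL = 0x0a

0: ✓ CMP  NZCV=0011
1: ✓ MOVPL  r1←0x7c
2: · MOVEQ
3: ✓ MOVPL  r1←0x0a
4: ✓ CMP  NZCV=0000
5: · MOVEQ
6: · MOVMI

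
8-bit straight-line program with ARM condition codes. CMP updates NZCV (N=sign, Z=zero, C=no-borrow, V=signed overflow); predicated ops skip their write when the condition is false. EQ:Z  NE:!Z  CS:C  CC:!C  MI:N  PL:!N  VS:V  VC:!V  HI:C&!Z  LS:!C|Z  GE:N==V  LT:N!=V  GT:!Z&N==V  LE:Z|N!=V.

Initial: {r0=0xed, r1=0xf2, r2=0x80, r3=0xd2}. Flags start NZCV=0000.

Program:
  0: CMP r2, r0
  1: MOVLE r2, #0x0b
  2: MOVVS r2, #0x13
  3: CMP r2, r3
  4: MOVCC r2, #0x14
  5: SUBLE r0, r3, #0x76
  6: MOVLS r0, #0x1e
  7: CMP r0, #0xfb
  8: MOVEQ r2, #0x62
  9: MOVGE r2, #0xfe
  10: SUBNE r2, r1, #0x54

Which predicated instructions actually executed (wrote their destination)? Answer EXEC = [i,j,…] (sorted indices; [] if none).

EXEC = [1,4,6,9,10]

0: ✓ CMP  NZCV=1000
1: ✓ MOVLE  r2←0x0b
2: · MOVVS
3: ✓ CMP  NZCV=0000
4: ✓ MOVCC  r2←0x14
5: · SUBLE
6: ✓ MOVLS  r0←0x1e
7: ✓ CMP  NZCV=0000
8: · MOVEQ
9: ✓ MOVGE  r2←0xfe
10: ✓ SUBNE  r2←0x9e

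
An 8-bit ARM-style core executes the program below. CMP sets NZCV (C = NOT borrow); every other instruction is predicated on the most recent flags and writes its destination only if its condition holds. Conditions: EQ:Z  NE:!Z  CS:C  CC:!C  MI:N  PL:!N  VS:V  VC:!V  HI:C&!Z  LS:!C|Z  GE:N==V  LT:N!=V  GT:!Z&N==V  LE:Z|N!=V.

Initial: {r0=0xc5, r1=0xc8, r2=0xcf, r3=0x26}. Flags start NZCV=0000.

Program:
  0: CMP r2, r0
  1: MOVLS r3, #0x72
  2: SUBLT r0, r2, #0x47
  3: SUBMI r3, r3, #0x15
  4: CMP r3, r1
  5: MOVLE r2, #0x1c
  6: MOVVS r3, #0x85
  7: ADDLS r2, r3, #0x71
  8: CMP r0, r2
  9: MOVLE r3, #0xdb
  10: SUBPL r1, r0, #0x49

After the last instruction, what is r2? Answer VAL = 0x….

[0] flags=0010 → (cmp)
[1] flags=0010 LS?F → skip
[2] flags=0010 LT?F → skip
[3] flags=0010 MI?F → skip
[4] flags=0000 → (cmp)
[5] flags=0000 LE?F → skip
[6] flags=0000 VS?F → skip
[7] flags=0000 LS?T → r2=0x97
[8] flags=0010 → (cmp)
[9] flags=0010 LE?F → skip
[10] flags=0010 PL?T → r1=0x7c

VAL = 0x97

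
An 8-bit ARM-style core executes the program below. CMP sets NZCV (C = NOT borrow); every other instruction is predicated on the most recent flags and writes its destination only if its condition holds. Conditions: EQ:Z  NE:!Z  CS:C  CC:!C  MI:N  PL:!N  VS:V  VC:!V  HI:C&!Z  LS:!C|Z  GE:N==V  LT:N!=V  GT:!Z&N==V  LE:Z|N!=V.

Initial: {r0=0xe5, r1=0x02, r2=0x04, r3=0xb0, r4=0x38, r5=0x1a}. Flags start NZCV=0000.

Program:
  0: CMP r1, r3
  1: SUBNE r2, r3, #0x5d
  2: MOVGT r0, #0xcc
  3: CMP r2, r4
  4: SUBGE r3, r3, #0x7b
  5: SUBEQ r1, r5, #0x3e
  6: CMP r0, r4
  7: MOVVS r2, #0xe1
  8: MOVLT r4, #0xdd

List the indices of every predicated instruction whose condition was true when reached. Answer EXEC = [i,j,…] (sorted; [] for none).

0: ✓ CMP  NZCV=0000
1: ✓ SUBNE  r2←0x53
2: ✓ MOVGT  r0←0xcc
3: ✓ CMP  NZCV=0010
4: ✓ SUBGE  r3←0x35
5: · SUBEQ
6: ✓ CMP  NZCV=1010
7: · MOVVS
8: ✓ MOVLT  r4←0xdd

EXEC = [1,2,4,8]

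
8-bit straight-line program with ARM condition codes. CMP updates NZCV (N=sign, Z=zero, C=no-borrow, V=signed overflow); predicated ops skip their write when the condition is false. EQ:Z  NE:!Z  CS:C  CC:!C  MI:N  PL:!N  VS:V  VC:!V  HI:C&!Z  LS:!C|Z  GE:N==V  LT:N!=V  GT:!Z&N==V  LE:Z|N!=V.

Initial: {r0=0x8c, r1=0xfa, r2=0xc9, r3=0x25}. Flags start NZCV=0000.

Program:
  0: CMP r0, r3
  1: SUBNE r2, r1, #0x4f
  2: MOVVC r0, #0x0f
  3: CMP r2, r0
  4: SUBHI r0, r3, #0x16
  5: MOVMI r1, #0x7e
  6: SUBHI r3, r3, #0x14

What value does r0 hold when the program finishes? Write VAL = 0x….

[0] flags=0011 → (cmp)
[1] flags=0011 NE?T → r2=0xab
[2] flags=0011 VC?F → skip
[3] flags=0010 → (cmp)
[4] flags=0010 HI?T → r0=0x0f
[5] flags=0010 MI?F → skip
[6] flags=0010 HI?T → r3=0x11

VAL = 0x0f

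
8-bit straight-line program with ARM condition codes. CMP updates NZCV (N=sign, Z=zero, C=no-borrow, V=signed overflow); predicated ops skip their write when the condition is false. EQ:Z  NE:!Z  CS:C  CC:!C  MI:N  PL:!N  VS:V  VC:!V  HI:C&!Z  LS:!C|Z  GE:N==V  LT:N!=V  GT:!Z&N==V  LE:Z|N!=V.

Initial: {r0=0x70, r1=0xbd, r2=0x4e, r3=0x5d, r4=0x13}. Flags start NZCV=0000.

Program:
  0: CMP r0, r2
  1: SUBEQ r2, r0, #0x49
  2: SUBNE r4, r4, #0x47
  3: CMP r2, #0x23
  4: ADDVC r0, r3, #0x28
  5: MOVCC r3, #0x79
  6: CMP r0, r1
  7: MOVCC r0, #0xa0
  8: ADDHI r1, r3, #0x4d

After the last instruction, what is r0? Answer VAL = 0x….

[0] flags=0010 → (cmp)
[1] flags=0010 EQ?F → skip
[2] flags=0010 NE?T → r4=0xcc
[3] flags=0010 → (cmp)
[4] flags=0010 VC?T → r0=0x85
[5] flags=0010 CC?F → skip
[6] flags=1000 → (cmp)
[7] flags=1000 CC?T → r0=0xa0
[8] flags=1000 HI?F → skip

VAL = 0xa0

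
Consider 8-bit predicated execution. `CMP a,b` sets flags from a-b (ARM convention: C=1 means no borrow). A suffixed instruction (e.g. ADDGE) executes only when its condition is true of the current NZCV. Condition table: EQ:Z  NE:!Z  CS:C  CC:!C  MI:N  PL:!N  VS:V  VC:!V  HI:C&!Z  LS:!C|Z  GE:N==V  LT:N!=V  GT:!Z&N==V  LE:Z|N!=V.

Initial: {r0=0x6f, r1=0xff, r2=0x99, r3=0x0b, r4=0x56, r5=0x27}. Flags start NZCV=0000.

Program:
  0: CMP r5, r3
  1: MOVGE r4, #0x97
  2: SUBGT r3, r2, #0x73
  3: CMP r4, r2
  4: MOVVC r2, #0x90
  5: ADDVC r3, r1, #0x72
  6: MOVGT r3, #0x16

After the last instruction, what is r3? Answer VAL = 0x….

VAL = 0x71

[0] flags=0010 → (cmp)
[1] flags=0010 GE?T → r4=0x97
[2] flags=0010 GT?T → r3=0x26
[3] flags=1000 → (cmp)
[4] flags=1000 VC?T → r2=0x90
[5] flags=1000 VC?T → r3=0x71
[6] flags=1000 GT?F → skip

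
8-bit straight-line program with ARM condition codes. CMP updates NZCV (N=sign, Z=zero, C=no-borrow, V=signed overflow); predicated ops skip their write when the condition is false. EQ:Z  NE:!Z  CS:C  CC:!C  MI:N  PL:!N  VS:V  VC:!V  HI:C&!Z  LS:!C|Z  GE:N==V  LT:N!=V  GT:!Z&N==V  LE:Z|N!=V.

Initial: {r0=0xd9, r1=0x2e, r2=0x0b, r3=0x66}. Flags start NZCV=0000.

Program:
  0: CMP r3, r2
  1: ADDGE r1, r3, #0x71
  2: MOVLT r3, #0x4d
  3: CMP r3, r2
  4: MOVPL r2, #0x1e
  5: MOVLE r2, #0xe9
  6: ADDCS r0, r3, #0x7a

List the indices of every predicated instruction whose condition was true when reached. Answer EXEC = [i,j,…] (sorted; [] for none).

[0] flags=0010 → (cmp)
[1] flags=0010 GE?T → r1=0xd7
[2] flags=0010 LT?F → skip
[3] flags=0010 → (cmp)
[4] flags=0010 PL?T → r2=0x1e
[5] flags=0010 LE?F → skip
[6] flags=0010 CS?T → r0=0xe0

EXEC = [1,4,6]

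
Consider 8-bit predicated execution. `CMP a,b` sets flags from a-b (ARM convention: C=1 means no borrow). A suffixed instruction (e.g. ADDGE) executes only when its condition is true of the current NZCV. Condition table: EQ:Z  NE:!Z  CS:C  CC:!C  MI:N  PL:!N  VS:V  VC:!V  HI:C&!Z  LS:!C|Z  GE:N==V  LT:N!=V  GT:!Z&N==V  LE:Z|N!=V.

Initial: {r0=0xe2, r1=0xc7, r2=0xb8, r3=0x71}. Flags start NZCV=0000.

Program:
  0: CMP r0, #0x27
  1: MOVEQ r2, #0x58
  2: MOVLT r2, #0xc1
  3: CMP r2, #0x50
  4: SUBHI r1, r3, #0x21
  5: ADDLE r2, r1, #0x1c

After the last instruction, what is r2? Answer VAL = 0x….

VAL = 0x6c

0: ✓ CMP  NZCV=1010
1: · MOVEQ
2: ✓ MOVLT  r2←0xc1
3: ✓ CMP  NZCV=0011
4: ✓ SUBHI  r1←0x50
5: ✓ ADDLE  r2←0x6c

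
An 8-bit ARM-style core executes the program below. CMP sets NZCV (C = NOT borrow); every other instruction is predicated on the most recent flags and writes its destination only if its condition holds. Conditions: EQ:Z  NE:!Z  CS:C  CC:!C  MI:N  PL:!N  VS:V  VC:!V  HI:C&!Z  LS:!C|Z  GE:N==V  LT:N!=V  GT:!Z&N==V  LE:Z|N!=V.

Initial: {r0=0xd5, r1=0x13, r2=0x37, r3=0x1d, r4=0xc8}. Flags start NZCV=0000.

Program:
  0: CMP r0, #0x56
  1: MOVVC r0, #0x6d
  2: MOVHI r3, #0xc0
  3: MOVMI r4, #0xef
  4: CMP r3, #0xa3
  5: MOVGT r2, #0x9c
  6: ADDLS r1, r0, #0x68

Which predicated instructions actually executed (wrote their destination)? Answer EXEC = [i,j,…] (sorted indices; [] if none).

EXEC = [2,5]

0: ✓ CMP  NZCV=0011
1: · MOVVC
2: ✓ MOVHI  r3←0xc0
3: · MOVMI
4: ✓ CMP  NZCV=0010
5: ✓ MOVGT  r2←0x9c
6: · ADDLS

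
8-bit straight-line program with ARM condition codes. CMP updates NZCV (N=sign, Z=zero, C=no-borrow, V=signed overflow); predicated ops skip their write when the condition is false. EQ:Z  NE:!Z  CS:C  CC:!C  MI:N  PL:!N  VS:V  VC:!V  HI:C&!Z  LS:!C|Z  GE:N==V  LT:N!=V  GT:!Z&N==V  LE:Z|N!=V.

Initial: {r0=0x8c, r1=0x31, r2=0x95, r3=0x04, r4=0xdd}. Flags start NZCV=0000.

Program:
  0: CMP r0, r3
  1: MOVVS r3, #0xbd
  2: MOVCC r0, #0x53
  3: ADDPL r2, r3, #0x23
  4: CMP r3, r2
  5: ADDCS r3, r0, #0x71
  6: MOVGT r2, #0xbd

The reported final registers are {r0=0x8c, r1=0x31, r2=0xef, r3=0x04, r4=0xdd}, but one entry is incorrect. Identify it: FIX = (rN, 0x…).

FIX = (r2, 0xbd)

[0] flags=1010 → (cmp)
[1] flags=1010 VS?F → skip
[2] flags=1010 CC?F → skip
[3] flags=1010 PL?F → skip
[4] flags=0000 → (cmp)
[5] flags=0000 CS?F → skip
[6] flags=0000 GT?T → r2=0xbd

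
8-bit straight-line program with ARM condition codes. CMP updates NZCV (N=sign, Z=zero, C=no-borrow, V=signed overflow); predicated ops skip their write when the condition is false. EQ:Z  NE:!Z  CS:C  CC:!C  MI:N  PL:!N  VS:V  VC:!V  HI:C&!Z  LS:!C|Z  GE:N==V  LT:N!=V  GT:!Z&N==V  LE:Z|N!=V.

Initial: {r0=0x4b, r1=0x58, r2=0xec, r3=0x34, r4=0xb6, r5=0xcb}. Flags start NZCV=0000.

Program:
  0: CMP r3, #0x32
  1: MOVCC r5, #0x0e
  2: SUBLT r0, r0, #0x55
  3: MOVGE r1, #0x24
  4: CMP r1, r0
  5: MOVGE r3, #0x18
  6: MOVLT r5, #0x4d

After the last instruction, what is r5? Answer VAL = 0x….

VAL = 0x4d

[0] flags=0010 → (cmp)
[1] flags=0010 CC?F → skip
[2] flags=0010 LT?F → skip
[3] flags=0010 GE?T → r1=0x24
[4] flags=1000 → (cmp)
[5] flags=1000 GE?F → skip
[6] flags=1000 LT?T → r5=0x4d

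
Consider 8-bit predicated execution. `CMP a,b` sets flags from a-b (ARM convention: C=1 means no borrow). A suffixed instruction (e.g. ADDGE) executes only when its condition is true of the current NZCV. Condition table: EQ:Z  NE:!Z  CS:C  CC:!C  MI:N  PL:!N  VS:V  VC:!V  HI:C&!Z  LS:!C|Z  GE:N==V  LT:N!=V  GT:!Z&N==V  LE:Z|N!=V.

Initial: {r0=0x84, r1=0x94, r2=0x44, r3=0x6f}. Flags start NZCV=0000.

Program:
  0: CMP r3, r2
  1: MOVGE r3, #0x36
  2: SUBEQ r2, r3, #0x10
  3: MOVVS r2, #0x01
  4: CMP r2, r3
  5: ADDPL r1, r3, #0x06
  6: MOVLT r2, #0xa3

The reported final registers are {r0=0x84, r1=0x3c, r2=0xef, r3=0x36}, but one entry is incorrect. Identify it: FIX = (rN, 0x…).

[0] flags=0010 → (cmp)
[1] flags=0010 GE?T → r3=0x36
[2] flags=0010 EQ?F → skip
[3] flags=0010 VS?F → skip
[4] flags=0010 → (cmp)
[5] flags=0010 PL?T → r1=0x3c
[6] flags=0010 LT?F → skip

FIX = (r2, 0x44)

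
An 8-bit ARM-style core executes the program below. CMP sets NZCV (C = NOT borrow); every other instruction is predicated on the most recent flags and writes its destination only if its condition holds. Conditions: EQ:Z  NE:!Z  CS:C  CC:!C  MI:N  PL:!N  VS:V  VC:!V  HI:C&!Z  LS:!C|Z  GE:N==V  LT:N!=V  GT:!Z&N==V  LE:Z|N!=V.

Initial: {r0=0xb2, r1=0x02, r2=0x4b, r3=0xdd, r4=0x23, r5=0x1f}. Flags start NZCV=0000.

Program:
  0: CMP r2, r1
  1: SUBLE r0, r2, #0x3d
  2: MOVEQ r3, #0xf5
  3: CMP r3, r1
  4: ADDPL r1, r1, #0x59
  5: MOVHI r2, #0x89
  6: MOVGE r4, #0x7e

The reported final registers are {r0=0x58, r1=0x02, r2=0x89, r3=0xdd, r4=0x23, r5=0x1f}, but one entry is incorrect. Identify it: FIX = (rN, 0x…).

[0] flags=0010 → (cmp)
[1] flags=0010 LE?F → skip
[2] flags=0010 EQ?F → skip
[3] flags=1010 → (cmp)
[4] flags=1010 PL?F → skip
[5] flags=1010 HI?T → r2=0x89
[6] flags=1010 GE?F → skip

FIX = (r0, 0xb2)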